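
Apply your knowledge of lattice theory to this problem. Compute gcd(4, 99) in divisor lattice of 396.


In a divisor lattice, meet = gcd (greatest common divisor).
By Euclidean algorithm or factoring: gcd(4,99) = 1


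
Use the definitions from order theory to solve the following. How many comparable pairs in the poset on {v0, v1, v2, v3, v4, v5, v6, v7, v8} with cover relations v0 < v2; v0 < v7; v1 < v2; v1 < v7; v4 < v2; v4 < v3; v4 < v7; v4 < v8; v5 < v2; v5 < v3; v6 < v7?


A comparable pair {a,b} has a < b or b < a in the order.
Count unordered pairs where one element is strictly below the other.
Examples: {v0,v2}, {v0,v7}, {v1,v2}, {v1,v7}, ...
Total comparable pairs: 11


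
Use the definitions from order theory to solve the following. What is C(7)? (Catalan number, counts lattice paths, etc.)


C(n) = C(2n, n) / (n+1).
C(14, 7) = 3432
C(7) = 3432 / 8 = 429


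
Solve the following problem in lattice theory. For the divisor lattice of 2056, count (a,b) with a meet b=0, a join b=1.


Complement pair (a,b): a meet b = bottom, a join b = top.
Here: gcd(a,b)=1 and lcm(a,b)=2056, i.e. a*b=2056 with a,b coprime.
Pairs found: (1,2056), (8,257), (257,8), (2056,1)
Total ordered pairs: 4


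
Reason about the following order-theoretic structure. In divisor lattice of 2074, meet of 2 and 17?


In a divisor lattice, meet = gcd (greatest common divisor).
By Euclidean algorithm or factoring: gcd(2,17) = 1


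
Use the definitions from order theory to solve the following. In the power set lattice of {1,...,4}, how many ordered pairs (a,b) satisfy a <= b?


The order relation is {(a,b) : a <= b}, reflexive so it includes (a,a).
Examples: ({},{}), ({},{1,2}), ({},{1,2,3}), ({},{1,2,3,4}), ({},{1,2,4}), ...
Total ordered pairs: 81


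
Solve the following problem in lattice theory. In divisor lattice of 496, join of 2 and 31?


In a divisor lattice, join = lcm (least common multiple).
gcd(2,31) = 1
lcm(2,31) = 2*31/gcd = 62/1 = 62


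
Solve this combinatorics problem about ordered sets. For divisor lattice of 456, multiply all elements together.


Divisors of 456: [1, 2, 3, 4, 6, 8, 12, 19, 24, 38, 57, 76, 114, 152, 228, 456]
Product = n^(d(n)/2) = 456^(16/2)
Product = 1869471037565976969216


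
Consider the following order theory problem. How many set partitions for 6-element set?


B(n) = number of set partitions of an n-element set.
B(n) satisfies the recurrence: B(n+1) = sum_k C(n,k)*B(k).
B(6) = 203


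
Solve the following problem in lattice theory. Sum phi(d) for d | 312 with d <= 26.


Divisors of 312 up to 26: [1, 2, 3, 4, 6, 8, 12, 13, 24, 26]
phi values: [1, 1, 2, 2, 2, 4, 4, 12, 8, 12]
Sum = 48


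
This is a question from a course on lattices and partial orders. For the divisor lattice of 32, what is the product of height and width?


Height = length of longest chain minus 1; width = size of largest antichain.
A maximum chain: 1 | 2 | 4 | 8 | 16 | 32  (height 5).
A maximum antichain: {1}  (width 1).
Product = 5 * 1 = 5


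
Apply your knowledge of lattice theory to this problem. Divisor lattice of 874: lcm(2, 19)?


Join=lcm.
gcd(2,19)=1
lcm=38


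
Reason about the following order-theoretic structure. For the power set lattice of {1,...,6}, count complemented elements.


An element a is complemented if some b has a meet b = bottom, a join b = top.
every subset A has complement S\A, so all elements are complemented.
Complemented elements: {}, {1}, {2}, {3}, {4}, {5}, ... (58 more)
Count: 64


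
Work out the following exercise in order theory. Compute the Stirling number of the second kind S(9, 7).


S(n,k) = k*S(n-1,k) + S(n-1,k-1).
S(8,7) = 28, S(8,6) = 266
S(9,7) = 7*28 + 266 = 196 + 266
S(9,7) = 462


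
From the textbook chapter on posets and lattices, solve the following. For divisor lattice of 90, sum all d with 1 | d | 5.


Interval [1,5] in divisors of 90: [1, 5]
Sum = 6


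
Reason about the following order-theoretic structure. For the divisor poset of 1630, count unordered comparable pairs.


A comparable pair {a,b} has a < b or b < a in the order.
Count unordered pairs where one element is strictly below the other.
Examples: {1,2}, {1,5}, {1,10}, {1,163}, ...
Total comparable pairs: 19


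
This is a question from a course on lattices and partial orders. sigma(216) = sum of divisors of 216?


sigma(n) = sum of divisors.
Divisors of 216: [1, 2, 3, 4, 6, 8, 9, 12, 18, 24, 27, 36, 54, 72, 108, 216]
Sum = 600


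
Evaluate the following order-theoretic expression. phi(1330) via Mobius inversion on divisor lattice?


phi(n) = n * prod_{p|n} (1 - 1/p).
Prime divisors of 1330: [2, 5, 7, 19]
phi(1330) = 1330 * (1 - 1/2) * (1 - 1/5) * (1 - 1/7) * (1 - 1/19)
phi(1330) = 432


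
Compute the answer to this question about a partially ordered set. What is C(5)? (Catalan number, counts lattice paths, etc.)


C(n) = C(2n, n) / (n+1).
C(10, 5) = 252
C(5) = 252 / 6 = 42


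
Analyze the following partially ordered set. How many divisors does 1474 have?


Divisors of 1474: [1, 2, 11, 22, 67, 134, 737, 1474]
Count: 8


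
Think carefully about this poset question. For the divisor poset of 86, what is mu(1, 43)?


In a divisor lattice, mu(a,b) = mu(b/a) where mu is the classical Mobius function.
b/a = 43/1 = 43
Prime factorization of 43: primes [43]
43 is squarefree with 1 prime factor(s), so mu(43) = (-1)^1 = -1


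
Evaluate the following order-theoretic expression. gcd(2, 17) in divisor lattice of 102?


Meet=gcd.
gcd(2,17)=1


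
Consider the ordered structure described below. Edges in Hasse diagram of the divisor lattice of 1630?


A cover relation a -< b holds when a < b with no c strictly between.
Cover relations:
  1 -< 2
  1 -< 5
  1 -< 163
  2 -< 10
  2 -< 326
  5 -< 10
  5 -< 815
  10 -< 1630
  ...4 more
Total: 12


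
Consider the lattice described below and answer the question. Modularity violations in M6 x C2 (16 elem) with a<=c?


Modular law: if a <= c then a v (b ^ c) = (a v b) ^ c.
Check all triples (a,b,c) with a <= c among 16 elements.
This lattice is modular (diamonds M_m and their chain-products are modular).
Total violating triples: 0


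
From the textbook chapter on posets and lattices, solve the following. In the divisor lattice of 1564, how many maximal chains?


A maximal chain goes from the minimum element to a maximal element via cover relations.
Counting all min-to-max paths in the cover graph.
Total maximal chains: 12


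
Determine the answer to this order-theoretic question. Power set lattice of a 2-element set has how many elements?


Power set = 2^n.
2^2 = 4


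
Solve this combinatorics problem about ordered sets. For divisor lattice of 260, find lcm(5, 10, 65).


In a divisor lattice, join = lcm (least common multiple).
Compute lcm iteratively: start with first element, then lcm(current, next).
Elements: [5, 10, 65]
lcm(5,10) = 10
lcm(10,65) = 130
Final lcm = 130


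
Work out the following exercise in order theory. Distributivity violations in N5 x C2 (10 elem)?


Distributive law: a ^ (b v c) = (a ^ b) v (a ^ c).
Check all 10^3 = 1000 ordered triples (a,b,c).
  e.g. a=(b,0), b=(a,0), c=(c,0): lhs=(b,0) != rhs=(a,0)
  e.g. a=(b,0), b=(a,0), c=(c,1): lhs=(b,0) != rhs=(a,0)
Total violating triples: 16


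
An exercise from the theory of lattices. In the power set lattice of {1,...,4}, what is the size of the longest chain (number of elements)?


A chain is a totally ordered subset; we count the number of elements in a maximum chain.
Compute, for each element x, the size of the longest chain ending at x:
  {}: 1
  {1}: 2
  {2}: 2
  {3}: 2
  {4}: 2
  {1,2}: 3
  ...
A maximum chain: {} < {1} < {1,2} < {1,2,3} < {1,2,3,4}
Number of elements in the longest chain: 5


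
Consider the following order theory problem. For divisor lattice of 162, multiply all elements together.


Divisors of 162: [1, 2, 3, 6, 9, 18, 27, 54, 81, 162]
Product = n^(d(n)/2) = 162^(10/2)
Product = 111577100832


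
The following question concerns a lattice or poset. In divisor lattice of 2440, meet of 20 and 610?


In a divisor lattice, meet = gcd (greatest common divisor).
By Euclidean algorithm or factoring: gcd(20,610) = 10


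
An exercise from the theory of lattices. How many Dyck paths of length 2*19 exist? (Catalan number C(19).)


C(n) = C(2n, n) / (n+1).
C(38, 19) = 35345263800
C(19) = 35345263800 / 20 = 1767263190


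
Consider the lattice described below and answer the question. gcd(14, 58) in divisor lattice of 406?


Meet=gcd.
gcd(14,58)=2


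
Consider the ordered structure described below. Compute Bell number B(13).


B(n) = number of set partitions of an n-element set.
B(n) satisfies the recurrence: B(n+1) = sum_k C(n,k)*B(k).
B(13) = 27644437


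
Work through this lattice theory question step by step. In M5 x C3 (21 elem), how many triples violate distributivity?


Distributive law: a ^ (b v c) = (a ^ b) v (a ^ c).
Check all 21^3 = 9261 ordered triples (a,b,c).
  e.g. a=(a1,0), b=(a2,0), c=(a3,0): lhs=(a1,0) != rhs=(0,0)
  e.g. a=(a1,0), b=(a2,0), c=(a3,1): lhs=(a1,0) != rhs=(0,0)
Total violating triples: 1620


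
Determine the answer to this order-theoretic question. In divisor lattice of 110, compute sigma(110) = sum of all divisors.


sigma(n) = sum of divisors.
Divisors of 110: [1, 2, 5, 10, 11, 22, 55, 110]
Sum = 216


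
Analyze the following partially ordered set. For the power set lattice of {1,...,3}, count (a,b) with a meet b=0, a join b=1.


Complement pair (a,b): a meet b = bottom, a join b = top.
Here: A intersect B = {} and A union B = {1,...,3}.
Pairs found: ({},{1,2,3}), ({1},{2,3}), ({2},{1,3}), ({3},{1,2}), ... (4 more)
Total ordered pairs: 8


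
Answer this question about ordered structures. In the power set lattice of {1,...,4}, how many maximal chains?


A maximal chain goes from the minimum element to a maximal element via cover relations.
Counting all min-to-max paths in the cover graph.
Total maximal chains: 24


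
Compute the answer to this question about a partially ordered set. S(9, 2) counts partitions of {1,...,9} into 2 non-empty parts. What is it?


S(n,k) = k*S(n-1,k) + S(n-1,k-1).
S(8,2) = 127, S(8,1) = 1
S(9,2) = 2*127 + 1 = 254 + 1
S(9,2) = 255


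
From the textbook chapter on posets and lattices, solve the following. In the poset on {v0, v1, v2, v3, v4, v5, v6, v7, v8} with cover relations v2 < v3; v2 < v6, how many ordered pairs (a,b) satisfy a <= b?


The order relation is {(a,b) : a <= b}, reflexive so it includes (a,a).
Examples: (v0,v0), (v1,v1), (v2,v2), (v2,v3), (v2,v6), ...
Total ordered pairs: 11


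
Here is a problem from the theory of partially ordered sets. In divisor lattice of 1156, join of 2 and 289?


In a divisor lattice, join = lcm (least common multiple).
gcd(2,289) = 1
lcm(2,289) = 2*289/gcd = 578/1 = 578


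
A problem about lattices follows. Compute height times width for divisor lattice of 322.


Height = length of longest chain minus 1; width = size of largest antichain.
A maximum chain: 1 | 23 | 161 | 322  (height 3).
A maximum antichain: {2, 7, 23}  (width 3).
Product = 3 * 3 = 9


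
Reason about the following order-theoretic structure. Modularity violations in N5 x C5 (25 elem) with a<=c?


Modular law: if a <= c then a v (b ^ c) = (a v b) ^ c.
Check all triples (a,b,c) with a <= c among 25 elements.
  e.g. a=(a,0), b=(c,0), c=(b,0): lhs=(a,0) != rhs=(b,0)
  e.g. a=(a,0), b=(c,1), c=(b,0): lhs=(a,0) != rhs=(b,0)
Total violating triples: 75


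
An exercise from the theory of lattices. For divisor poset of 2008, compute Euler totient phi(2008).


phi(n) = n * prod_{p|n} (1 - 1/p).
Prime divisors of 2008: [2, 251]
phi(2008) = 2008 * (1 - 1/2) * (1 - 1/251)
phi(2008) = 1000


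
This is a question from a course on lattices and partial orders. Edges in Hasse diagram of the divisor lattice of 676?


A cover relation a -< b holds when a < b with no c strictly between.
Cover relations:
  1 -< 2
  1 -< 13
  2 -< 4
  2 -< 26
  4 -< 52
  13 -< 26
  13 -< 169
  26 -< 52
  ...4 more
Total: 12


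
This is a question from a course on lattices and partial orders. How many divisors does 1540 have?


Divisors of 1540: [1, 2, 4, 5, 7, 10, 11, 14, 20, 22, 28, 35, 44, 55, 70, 77, 110, 140, 154, 220, 308, 385, 770, 1540]
Count: 24


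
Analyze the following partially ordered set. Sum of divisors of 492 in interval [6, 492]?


Interval [6,492] in divisors of 492: [6, 12, 246, 492]
Sum = 756


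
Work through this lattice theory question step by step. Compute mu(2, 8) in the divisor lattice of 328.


In a divisor lattice, mu(a,b) = mu(b/a) where mu is the classical Mobius function.
b/a = 8/2 = 4
Prime factorization of 4: primes [2]
4 is not squarefree, so mu(4) = 0


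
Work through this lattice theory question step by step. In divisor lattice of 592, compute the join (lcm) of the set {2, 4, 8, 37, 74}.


In a divisor lattice, join = lcm (least common multiple).
Compute lcm iteratively: start with first element, then lcm(current, next).
Elements: [2, 4, 8, 37, 74]
lcm(2,4) = 4
lcm(4,8) = 8
lcm(8,37) = 296
lcm(296,74) = 296
Final lcm = 296


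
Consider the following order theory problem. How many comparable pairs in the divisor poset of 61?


A comparable pair {a,b} has a < b or b < a in the order.
Count unordered pairs where one element is strictly below the other.
Examples: {1,61}
Total comparable pairs: 1


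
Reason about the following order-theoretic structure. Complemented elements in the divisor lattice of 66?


An element a is complemented if some b has a meet b = bottom, a join b = top.
a is complemented iff gcd(a, n/a)=1, i.e. a is a unitary divisor of 66.
Complemented elements: 1, 2, 3, 6, 11, 22, ... (2 more)
Count: 8


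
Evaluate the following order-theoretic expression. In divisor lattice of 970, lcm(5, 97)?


Join=lcm.
gcd(5,97)=1
lcm=485


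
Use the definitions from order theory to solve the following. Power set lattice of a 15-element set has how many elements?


Power set = 2^n.
2^15 = 32768


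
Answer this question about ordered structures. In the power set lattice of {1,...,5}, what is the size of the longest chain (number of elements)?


A chain is a totally ordered subset; we count the number of elements in a maximum chain.
Compute, for each element x, the size of the longest chain ending at x:
  {}: 1
  {1}: 2
  {2}: 2
  {3}: 2
  {4}: 2
  {5}: 2
  ...
A maximum chain: {} < {1} < {1,2} < {1,2,3} < {1,2,3,4} < {1,2,3,4,5}
Number of elements in the longest chain: 6


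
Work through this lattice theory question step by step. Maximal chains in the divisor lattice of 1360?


A maximal chain goes from the minimum element to a maximal element via cover relations.
Counting all min-to-max paths in the cover graph.
Total maximal chains: 30


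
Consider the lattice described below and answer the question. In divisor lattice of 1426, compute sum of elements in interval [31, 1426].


Interval [31,1426] in divisors of 1426: [31, 62, 713, 1426]
Sum = 2232


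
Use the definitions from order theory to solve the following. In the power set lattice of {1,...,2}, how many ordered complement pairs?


Complement pair (a,b): a meet b = bottom, a join b = top.
Here: A intersect B = {} and A union B = {1,...,2}.
Pairs found: ({},{1,2}), ({1},{2}), ({2},{1}), ({1,2},{})
Total ordered pairs: 4


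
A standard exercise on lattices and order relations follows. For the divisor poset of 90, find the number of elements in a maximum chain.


A chain is a totally ordered subset; we count the number of elements in a maximum chain.
Compute, for each element x, the size of the longest chain ending at x:
  1: 1
  2: 2
  3: 2
  5: 2
  9: 3
  6: 3
  ...
A maximum chain: 1 < 2 < 6 < 18 < 90
Number of elements in the longest chain: 5


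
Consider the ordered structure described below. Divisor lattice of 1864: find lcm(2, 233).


In a divisor lattice, join = lcm (least common multiple).
gcd(2,233) = 1
lcm(2,233) = 2*233/gcd = 466/1 = 466


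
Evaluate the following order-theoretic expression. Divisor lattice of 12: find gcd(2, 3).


In a divisor lattice, meet = gcd (greatest common divisor).
By Euclidean algorithm or factoring: gcd(2,3) = 1


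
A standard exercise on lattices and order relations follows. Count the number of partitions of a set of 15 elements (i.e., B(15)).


B(n) = number of set partitions of an n-element set.
B(n) satisfies the recurrence: B(n+1) = sum_k C(n,k)*B(k).
B(15) = 1382958545


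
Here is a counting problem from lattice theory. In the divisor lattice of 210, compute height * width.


Height = length of longest chain minus 1; width = size of largest antichain.
A maximum chain: 1 | 7 | 35 | 105 | 210  (height 4).
A maximum antichain: {6, 10, 14, 15, 21, 35}  (width 6).
Product = 4 * 6 = 24


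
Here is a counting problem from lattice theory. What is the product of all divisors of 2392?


Divisors of 2392: [1, 2, 4, 8, 13, 23, 26, 46, 52, 92, 104, 184, 299, 598, 1196, 2392]
Product = n^(d(n)/2) = 2392^(16/2)
Product = 1071739907623195279743778816


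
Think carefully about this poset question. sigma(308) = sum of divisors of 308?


sigma(n) = sum of divisors.
Divisors of 308: [1, 2, 4, 7, 11, 14, 22, 28, 44, 77, 154, 308]
Sum = 672


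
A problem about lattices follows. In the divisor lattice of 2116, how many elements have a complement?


An element a is complemented if some b has a meet b = bottom, a join b = top.
a is complemented iff gcd(a, n/a)=1, i.e. a is a unitary divisor of 2116.
Complemented elements: 1, 4, 529, 2116
Count: 4


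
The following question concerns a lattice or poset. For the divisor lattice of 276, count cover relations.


A cover relation a -< b holds when a < b with no c strictly between.
Cover relations:
  1 -< 2
  1 -< 3
  1 -< 23
  2 -< 4
  2 -< 6
  2 -< 46
  3 -< 6
  3 -< 69
  ...12 more
Total: 20


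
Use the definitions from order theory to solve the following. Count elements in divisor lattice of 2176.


Divisors of 2176: [1, 2, 4, 8, 16, 17, 32, 34, 64, 68, 128, 136, 272, 544, 1088, 2176]
Count: 16


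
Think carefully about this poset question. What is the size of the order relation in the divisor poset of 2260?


The order relation is {(a,b) : a <= b}, reflexive so it includes (a,a).
Examples: (1,1), (1,10), (1,113), (1,1130), (1,2), ...
Total ordered pairs: 54


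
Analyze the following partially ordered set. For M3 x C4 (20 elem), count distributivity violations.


Distributive law: a ^ (b v c) = (a ^ b) v (a ^ c).
Check all 20^3 = 8000 ordered triples (a,b,c).
  e.g. a=(a1,0), b=(a2,0), c=(a3,0): lhs=(a1,0) != rhs=(0,0)
  e.g. a=(a1,0), b=(a2,0), c=(a3,1): lhs=(a1,0) != rhs=(0,0)
Total violating triples: 384


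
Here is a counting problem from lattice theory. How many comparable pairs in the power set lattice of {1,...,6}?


A comparable pair {a,b} has a < b or b < a in the order.
Count unordered pairs where one element is strictly below the other.
Examples: {{},{1}}, {{},{2}}, {{},{3}}, {{},{4}}, ...
Total comparable pairs: 665


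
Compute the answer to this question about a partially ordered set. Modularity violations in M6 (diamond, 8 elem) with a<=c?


Modular law: if a <= c then a v (b ^ c) = (a v b) ^ c.
Check all triples (a,b,c) with a <= c among 8 elements.
This lattice is modular (diamonds M_m and their chain-products are modular).
Total violating triples: 0


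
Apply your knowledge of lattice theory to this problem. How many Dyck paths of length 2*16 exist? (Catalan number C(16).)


C(n) = C(2n, n) / (n+1).
C(32, 16) = 601080390
C(16) = 601080390 / 17 = 35357670


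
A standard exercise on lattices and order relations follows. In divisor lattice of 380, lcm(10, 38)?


Join=lcm.
gcd(10,38)=2
lcm=190


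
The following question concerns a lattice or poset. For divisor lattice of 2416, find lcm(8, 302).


In a divisor lattice, join = lcm (least common multiple).
Compute lcm iteratively: start with first element, then lcm(current, next).
Elements: [8, 302]
lcm(8,302) = 1208
Final lcm = 1208


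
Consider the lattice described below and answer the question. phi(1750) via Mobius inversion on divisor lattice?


phi(n) = n * prod_{p|n} (1 - 1/p).
Prime divisors of 1750: [2, 5, 7]
phi(1750) = 1750 * (1 - 1/2) * (1 - 1/5) * (1 - 1/7)
phi(1750) = 600


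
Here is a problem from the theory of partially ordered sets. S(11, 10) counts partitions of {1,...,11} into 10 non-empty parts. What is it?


S(n,k) = k*S(n-1,k) + S(n-1,k-1).
S(10,10) = 1, S(10,9) = 45
S(11,10) = 10*1 + 45 = 10 + 45
S(11,10) = 55


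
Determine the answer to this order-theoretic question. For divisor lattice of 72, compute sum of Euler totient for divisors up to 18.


Divisors of 72 up to 18: [1, 2, 3, 4, 6, 8, 9, 12, 18]
phi values: [1, 1, 2, 2, 2, 4, 6, 4, 6]
Sum = 28


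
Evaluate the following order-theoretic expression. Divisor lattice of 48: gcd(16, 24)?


Meet=gcd.
gcd(16,24)=8


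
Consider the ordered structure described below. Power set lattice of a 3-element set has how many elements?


Power set = 2^n.
2^3 = 8


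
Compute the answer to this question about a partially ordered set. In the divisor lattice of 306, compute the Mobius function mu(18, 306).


In a divisor lattice, mu(a,b) = mu(b/a) where mu is the classical Mobius function.
b/a = 306/18 = 17
Prime factorization of 17: primes [17]
17 is squarefree with 1 prime factor(s), so mu(17) = (-1)^1 = -1


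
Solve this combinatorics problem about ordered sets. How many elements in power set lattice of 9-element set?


Power set = 2^n.
2^9 = 512


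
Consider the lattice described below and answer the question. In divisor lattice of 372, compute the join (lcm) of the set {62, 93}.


In a divisor lattice, join = lcm (least common multiple).
Compute lcm iteratively: start with first element, then lcm(current, next).
Elements: [62, 93]
lcm(62,93) = 186
Final lcm = 186


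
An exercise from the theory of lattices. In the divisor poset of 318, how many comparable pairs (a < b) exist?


A comparable pair {a,b} has a < b or b < a in the order.
Count unordered pairs where one element is strictly below the other.
Examples: {1,2}, {1,3}, {1,6}, {1,53}, ...
Total comparable pairs: 19


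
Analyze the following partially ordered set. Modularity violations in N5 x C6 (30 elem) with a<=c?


Modular law: if a <= c then a v (b ^ c) = (a v b) ^ c.
Check all triples (a,b,c) with a <= c among 30 elements.
  e.g. a=(a,0), b=(c,0), c=(b,0): lhs=(a,0) != rhs=(b,0)
  e.g. a=(a,0), b=(c,1), c=(b,0): lhs=(a,0) != rhs=(b,0)
Total violating triples: 126


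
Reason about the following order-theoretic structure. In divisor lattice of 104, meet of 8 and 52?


In a divisor lattice, meet = gcd (greatest common divisor).
By Euclidean algorithm or factoring: gcd(8,52) = 4


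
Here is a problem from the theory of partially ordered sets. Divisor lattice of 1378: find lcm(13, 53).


In a divisor lattice, join = lcm (least common multiple).
gcd(13,53) = 1
lcm(13,53) = 13*53/gcd = 689/1 = 689


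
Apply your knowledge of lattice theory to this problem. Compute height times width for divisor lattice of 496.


Height = length of longest chain minus 1; width = size of largest antichain.
A maximum chain: 1 | 31 | 62 | 124 | 248 | 496  (height 5).
A maximum antichain: {2, 31}  (width 2).
Product = 5 * 2 = 10


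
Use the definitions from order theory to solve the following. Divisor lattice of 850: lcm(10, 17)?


Join=lcm.
gcd(10,17)=1
lcm=170


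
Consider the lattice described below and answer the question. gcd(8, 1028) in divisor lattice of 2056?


Meet=gcd.
gcd(8,1028)=4


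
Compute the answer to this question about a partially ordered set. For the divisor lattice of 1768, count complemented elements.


An element a is complemented if some b has a meet b = bottom, a join b = top.
a is complemented iff gcd(a, n/a)=1, i.e. a is a unitary divisor of 1768.
Complemented elements: 1, 8, 13, 17, 104, 136, ... (2 more)
Count: 8


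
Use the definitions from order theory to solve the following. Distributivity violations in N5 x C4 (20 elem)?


Distributive law: a ^ (b v c) = (a ^ b) v (a ^ c).
Check all 20^3 = 8000 ordered triples (a,b,c).
  e.g. a=(b,0), b=(a,0), c=(c,0): lhs=(b,0) != rhs=(a,0)
  e.g. a=(b,0), b=(a,0), c=(c,1): lhs=(b,0) != rhs=(a,0)
Total violating triples: 128


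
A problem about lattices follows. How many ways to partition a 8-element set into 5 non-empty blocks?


S(n,k) = k*S(n-1,k) + S(n-1,k-1).
S(7,5) = 140, S(7,4) = 350
S(8,5) = 5*140 + 350 = 700 + 350
S(8,5) = 1050


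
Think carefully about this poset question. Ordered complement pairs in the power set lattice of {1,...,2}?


Complement pair (a,b): a meet b = bottom, a join b = top.
Here: A intersect B = {} and A union B = {1,...,2}.
Pairs found: ({},{1,2}), ({1},{2}), ({2},{1}), ({1,2},{})
Total ordered pairs: 4


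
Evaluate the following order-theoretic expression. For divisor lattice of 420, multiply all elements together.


Divisors of 420: [1, 2, 3, 4, 5, 6, 7, 10, 12, 14, 15, 20, 21, 28, 30, 35, 42, 60, 70, 84, 105, 140, 210, 420]
Product = n^(d(n)/2) = 420^(24/2)
Product = 30129469486639681536000000000000


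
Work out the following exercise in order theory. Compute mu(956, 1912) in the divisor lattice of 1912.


In a divisor lattice, mu(a,b) = mu(b/a) where mu is the classical Mobius function.
b/a = 1912/956 = 2
Prime factorization of 2: primes [2]
2 is squarefree with 1 prime factor(s), so mu(2) = (-1)^1 = -1


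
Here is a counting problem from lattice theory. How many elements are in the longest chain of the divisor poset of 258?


A chain is a totally ordered subset; we count the number of elements in a maximum chain.
Compute, for each element x, the size of the longest chain ending at x:
  1: 1
  2: 2
  3: 2
  43: 2
  6: 3
  86: 3
  ...
A maximum chain: 1 < 2 < 6 < 258
Number of elements in the longest chain: 4


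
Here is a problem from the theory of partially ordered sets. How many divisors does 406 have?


Divisors of 406: [1, 2, 7, 14, 29, 58, 203, 406]
Count: 8


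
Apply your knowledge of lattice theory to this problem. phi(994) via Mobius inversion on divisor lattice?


phi(n) = n * prod_{p|n} (1 - 1/p).
Prime divisors of 994: [2, 7, 71]
phi(994) = 994 * (1 - 1/2) * (1 - 1/7) * (1 - 1/71)
phi(994) = 420


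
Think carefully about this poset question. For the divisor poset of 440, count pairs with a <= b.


The order relation is {(a,b) : a <= b}, reflexive so it includes (a,a).
Examples: (1,1), (1,10), (1,11), (1,110), (1,2), ...
Total ordered pairs: 90


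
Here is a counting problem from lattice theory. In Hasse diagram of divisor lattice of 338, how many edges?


A cover relation a -< b holds when a < b with no c strictly between.
Cover relations:
  1 -< 2
  1 -< 13
  2 -< 26
  13 -< 26
  13 -< 169
  26 -< 338
  169 -< 338
Total: 7


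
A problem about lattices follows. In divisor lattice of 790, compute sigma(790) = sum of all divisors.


sigma(n) = sum of divisors.
Divisors of 790: [1, 2, 5, 10, 79, 158, 395, 790]
Sum = 1440


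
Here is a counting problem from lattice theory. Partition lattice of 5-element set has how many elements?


B(n) = number of set partitions of an n-element set.
B(n) satisfies the recurrence: B(n+1) = sum_k C(n,k)*B(k).
B(5) = 52


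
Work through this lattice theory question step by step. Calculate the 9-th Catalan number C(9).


C(n) = C(2n, n) / (n+1).
C(18, 9) = 48620
C(9) = 48620 / 10 = 4862


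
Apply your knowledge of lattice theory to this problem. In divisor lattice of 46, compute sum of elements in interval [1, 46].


Interval [1,46] in divisors of 46: [1, 2, 23, 46]
Sum = 72


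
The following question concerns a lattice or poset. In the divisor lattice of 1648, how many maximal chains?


A maximal chain goes from the minimum element to a maximal element via cover relations.
Counting all min-to-max paths in the cover graph.
Total maximal chains: 5


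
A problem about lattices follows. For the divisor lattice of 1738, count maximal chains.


A maximal chain goes from the minimum element to a maximal element via cover relations.
Counting all min-to-max paths in the cover graph.
Total maximal chains: 6


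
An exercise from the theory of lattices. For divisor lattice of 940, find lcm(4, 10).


In a divisor lattice, join = lcm (least common multiple).
Compute lcm iteratively: start with first element, then lcm(current, next).
Elements: [4, 10]
lcm(4,10) = 20
Final lcm = 20


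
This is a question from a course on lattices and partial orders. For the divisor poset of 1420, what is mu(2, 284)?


In a divisor lattice, mu(a,b) = mu(b/a) where mu is the classical Mobius function.
b/a = 284/2 = 142
Prime factorization of 142: primes [2, 71]
142 is squarefree with 2 prime factor(s), so mu(142) = (-1)^2 = 1


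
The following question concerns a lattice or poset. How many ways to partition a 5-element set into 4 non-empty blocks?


S(n,k) = k*S(n-1,k) + S(n-1,k-1).
S(4,4) = 1, S(4,3) = 6
S(5,4) = 4*1 + 6 = 4 + 6
S(5,4) = 10


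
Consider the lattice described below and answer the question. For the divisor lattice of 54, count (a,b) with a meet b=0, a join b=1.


Complement pair (a,b): a meet b = bottom, a join b = top.
Here: gcd(a,b)=1 and lcm(a,b)=54, i.e. a*b=54 with a,b coprime.
Pairs found: (1,54), (2,27), (27,2), (54,1)
Total ordered pairs: 4


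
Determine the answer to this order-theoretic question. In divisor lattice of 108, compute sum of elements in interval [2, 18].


Interval [2,18] in divisors of 108: [2, 6, 18]
Sum = 26


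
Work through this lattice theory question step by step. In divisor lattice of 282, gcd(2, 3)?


Meet=gcd.
gcd(2,3)=1


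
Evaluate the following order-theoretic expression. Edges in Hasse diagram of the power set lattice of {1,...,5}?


A cover relation a -< b holds when a < b with no c strictly between.
Cover relations:
  {} -< {1}
  {} -< {2}
  {} -< {3}
  {} -< {4}
  {} -< {5}
  {1} -< {1,2}
  {1} -< {1,3}
  {1} -< {1,4}
  ...72 more
Total: 80


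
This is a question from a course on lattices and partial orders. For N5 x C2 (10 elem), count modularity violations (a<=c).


Modular law: if a <= c then a v (b ^ c) = (a v b) ^ c.
Check all triples (a,b,c) with a <= c among 10 elements.
  e.g. a=(a,0), b=(c,0), c=(b,0): lhs=(a,0) != rhs=(b,0)
  e.g. a=(a,0), b=(c,1), c=(b,0): lhs=(a,0) != rhs=(b,0)
Total violating triples: 6


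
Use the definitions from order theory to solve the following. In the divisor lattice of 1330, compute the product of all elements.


Divisors of 1330: [1, 2, 5, 7, 10, 14, 19, 35, 38, 70, 95, 133, 190, 266, 665, 1330]
Product = n^(d(n)/2) = 1330^(16/2)
Product = 9790686120231984100000000


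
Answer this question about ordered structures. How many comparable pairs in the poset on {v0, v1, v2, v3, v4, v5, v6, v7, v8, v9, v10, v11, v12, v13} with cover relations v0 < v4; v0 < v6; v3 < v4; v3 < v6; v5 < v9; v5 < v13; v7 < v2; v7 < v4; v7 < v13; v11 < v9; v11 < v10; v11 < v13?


A comparable pair {a,b} has a < b or b < a in the order.
Count unordered pairs where one element is strictly below the other.
Examples: {v0,v4}, {v0,v6}, {v2,v7}, {v3,v4}, ...
Total comparable pairs: 12


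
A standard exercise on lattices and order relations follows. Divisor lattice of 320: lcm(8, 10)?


Join=lcm.
gcd(8,10)=2
lcm=40


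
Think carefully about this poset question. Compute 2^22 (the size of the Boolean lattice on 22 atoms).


Power set = 2^n.
2^22 = 4194304


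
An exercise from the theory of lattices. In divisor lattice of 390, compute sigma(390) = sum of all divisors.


sigma(n) = sum of divisors.
Divisors of 390: [1, 2, 3, 5, 6, 10, 13, 15, 26, 30, 39, 65, 78, 130, 195, 390]
Sum = 1008


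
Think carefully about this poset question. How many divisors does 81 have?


Divisors of 81: [1, 3, 9, 27, 81]
Count: 5


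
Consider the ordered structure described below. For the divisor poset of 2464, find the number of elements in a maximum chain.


A chain is a totally ordered subset; we count the number of elements in a maximum chain.
Compute, for each element x, the size of the longest chain ending at x:
  1: 1
  2: 2
  7: 2
  11: 2
  4: 3
  8: 4
  ...
A maximum chain: 1 < 2 < 4 < 8 < 16 < 32 < 224 < 2464
Number of elements in the longest chain: 8


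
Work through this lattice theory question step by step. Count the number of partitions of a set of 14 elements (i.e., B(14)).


B(n) = number of set partitions of an n-element set.
B(n) satisfies the recurrence: B(n+1) = sum_k C(n,k)*B(k).
B(14) = 190899322


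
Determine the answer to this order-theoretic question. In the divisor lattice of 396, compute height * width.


Height = length of longest chain minus 1; width = size of largest antichain.
A maximum chain: 1 | 11 | 33 | 99 | 198 | 396  (height 5).
A maximum antichain: {4, 6, 9, 22, 33}  (width 5).
Product = 5 * 5 = 25


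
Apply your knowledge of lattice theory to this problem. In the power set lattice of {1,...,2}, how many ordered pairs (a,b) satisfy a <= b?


The order relation is {(a,b) : a <= b}, reflexive so it includes (a,a).
Examples: ({},{}), ({},{1,2}), ({},{1}), ({},{2}), ({1,2},{1,2}), ...
Total ordered pairs: 9


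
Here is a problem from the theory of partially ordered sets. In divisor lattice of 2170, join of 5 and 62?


In a divisor lattice, join = lcm (least common multiple).
gcd(5,62) = 1
lcm(5,62) = 5*62/gcd = 310/1 = 310


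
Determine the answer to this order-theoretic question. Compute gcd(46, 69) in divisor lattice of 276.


In a divisor lattice, meet = gcd (greatest common divisor).
By Euclidean algorithm or factoring: gcd(46,69) = 23


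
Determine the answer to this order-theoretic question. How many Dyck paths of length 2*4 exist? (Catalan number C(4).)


C(n) = C(2n, n) / (n+1).
C(8, 4) = 70
C(4) = 70 / 5 = 14


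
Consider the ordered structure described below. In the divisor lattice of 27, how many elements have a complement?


An element a is complemented if some b has a meet b = bottom, a join b = top.
a is complemented iff gcd(a, n/a)=1, i.e. a is a unitary divisor of 27.
Complemented elements: 1, 27
Count: 2


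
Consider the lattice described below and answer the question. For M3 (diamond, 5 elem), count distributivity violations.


Distributive law: a ^ (b v c) = (a ^ b) v (a ^ c).
Check all 5^3 = 125 ordered triples (a,b,c).
  e.g. a=a1, b=a2, c=a3: lhs=a1 != rhs=0
  e.g. a=a1, b=a3, c=a2: lhs=a1 != rhs=0
Total violating triples: 6


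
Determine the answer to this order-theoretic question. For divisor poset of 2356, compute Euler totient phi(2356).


phi(n) = n * prod_{p|n} (1 - 1/p).
Prime divisors of 2356: [2, 19, 31]
phi(2356) = 2356 * (1 - 1/2) * (1 - 1/19) * (1 - 1/31)
phi(2356) = 1080


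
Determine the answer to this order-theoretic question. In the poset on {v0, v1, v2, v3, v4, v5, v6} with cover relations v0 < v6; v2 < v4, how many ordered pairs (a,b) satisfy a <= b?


The order relation is {(a,b) : a <= b}, reflexive so it includes (a,a).
Examples: (v0,v0), (v0,v6), (v1,v1), (v2,v2), (v2,v4), ...
Total ordered pairs: 9


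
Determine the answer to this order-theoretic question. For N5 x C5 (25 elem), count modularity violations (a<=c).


Modular law: if a <= c then a v (b ^ c) = (a v b) ^ c.
Check all triples (a,b,c) with a <= c among 25 elements.
  e.g. a=(a,0), b=(c,0), c=(b,0): lhs=(a,0) != rhs=(b,0)
  e.g. a=(a,0), b=(c,1), c=(b,0): lhs=(a,0) != rhs=(b,0)
Total violating triples: 75


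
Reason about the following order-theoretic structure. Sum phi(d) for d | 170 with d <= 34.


Divisors of 170 up to 34: [1, 2, 5, 10, 17, 34]
phi values: [1, 1, 4, 4, 16, 16]
Sum = 42


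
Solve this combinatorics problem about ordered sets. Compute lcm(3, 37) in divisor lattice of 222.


In a divisor lattice, join = lcm (least common multiple).
gcd(3,37) = 1
lcm(3,37) = 3*37/gcd = 111/1 = 111


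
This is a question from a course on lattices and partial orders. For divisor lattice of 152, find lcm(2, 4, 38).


In a divisor lattice, join = lcm (least common multiple).
Compute lcm iteratively: start with first element, then lcm(current, next).
Elements: [2, 4, 38]
lcm(2,4) = 4
lcm(4,38) = 76
Final lcm = 76


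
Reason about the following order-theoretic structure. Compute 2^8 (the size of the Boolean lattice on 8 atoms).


Power set = 2^n.
2^8 = 256


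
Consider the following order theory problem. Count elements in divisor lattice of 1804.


Divisors of 1804: [1, 2, 4, 11, 22, 41, 44, 82, 164, 451, 902, 1804]
Count: 12


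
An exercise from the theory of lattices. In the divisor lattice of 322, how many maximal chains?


A maximal chain goes from the minimum element to a maximal element via cover relations.
Counting all min-to-max paths in the cover graph.
Total maximal chains: 6


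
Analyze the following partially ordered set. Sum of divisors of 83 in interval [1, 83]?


Interval [1,83] in divisors of 83: [1, 83]
Sum = 84


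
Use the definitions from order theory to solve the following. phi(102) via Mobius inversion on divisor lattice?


phi(n) = n * prod_{p|n} (1 - 1/p).
Prime divisors of 102: [2, 3, 17]
phi(102) = 102 * (1 - 1/2) * (1 - 1/3) * (1 - 1/17)
phi(102) = 32


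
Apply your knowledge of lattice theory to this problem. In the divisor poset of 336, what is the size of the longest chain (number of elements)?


A chain is a totally ordered subset; we count the number of elements in a maximum chain.
Compute, for each element x, the size of the longest chain ending at x:
  1: 1
  2: 2
  3: 2
  7: 2
  4: 3
  6: 3
  ...
A maximum chain: 1 < 2 < 4 < 8 < 16 < 48 < 336
Number of elements in the longest chain: 7


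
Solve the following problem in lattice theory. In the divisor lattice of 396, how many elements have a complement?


An element a is complemented if some b has a meet b = bottom, a join b = top.
a is complemented iff gcd(a, n/a)=1, i.e. a is a unitary divisor of 396.
Complemented elements: 1, 4, 9, 11, 36, 44, ... (2 more)
Count: 8


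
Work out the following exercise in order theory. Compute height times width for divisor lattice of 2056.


Height = length of longest chain minus 1; width = size of largest antichain.
A maximum chain: 1 | 257 | 514 | 1028 | 2056  (height 4).
A maximum antichain: {2, 257}  (width 2).
Product = 4 * 2 = 8


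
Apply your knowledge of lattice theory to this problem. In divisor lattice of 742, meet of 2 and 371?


In a divisor lattice, meet = gcd (greatest common divisor).
By Euclidean algorithm or factoring: gcd(2,371) = 1


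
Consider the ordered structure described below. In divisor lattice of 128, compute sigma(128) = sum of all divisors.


sigma(n) = sum of divisors.
Divisors of 128: [1, 2, 4, 8, 16, 32, 64, 128]
Sum = 255


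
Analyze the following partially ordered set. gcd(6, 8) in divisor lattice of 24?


Meet=gcd.
gcd(6,8)=2


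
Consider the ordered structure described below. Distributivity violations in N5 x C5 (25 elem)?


Distributive law: a ^ (b v c) = (a ^ b) v (a ^ c).
Check all 25^3 = 15625 ordered triples (a,b,c).
  e.g. a=(b,0), b=(a,0), c=(c,0): lhs=(b,0) != rhs=(a,0)
  e.g. a=(b,0), b=(a,0), c=(c,1): lhs=(b,0) != rhs=(a,0)
Total violating triples: 250


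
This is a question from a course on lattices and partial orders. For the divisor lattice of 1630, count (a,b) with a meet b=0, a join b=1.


Complement pair (a,b): a meet b = bottom, a join b = top.
Here: gcd(a,b)=1 and lcm(a,b)=1630, i.e. a*b=1630 with a,b coprime.
Pairs found: (1,1630), (2,815), (5,326), (10,163), ... (4 more)
Total ordered pairs: 8
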